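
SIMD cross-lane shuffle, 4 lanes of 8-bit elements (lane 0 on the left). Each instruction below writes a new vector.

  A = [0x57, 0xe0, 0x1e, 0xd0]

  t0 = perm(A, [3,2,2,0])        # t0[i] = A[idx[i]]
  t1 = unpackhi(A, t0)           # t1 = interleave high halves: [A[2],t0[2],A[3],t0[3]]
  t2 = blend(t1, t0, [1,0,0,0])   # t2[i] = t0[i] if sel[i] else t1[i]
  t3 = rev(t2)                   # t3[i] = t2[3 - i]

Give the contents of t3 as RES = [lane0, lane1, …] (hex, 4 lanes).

→ t0 |d0|1e|1e|57|
→ t1 |1e|1e|d0|57|
→ t2 |d0|1e|d0|57|
→ t3 |57|d0|1e|d0|

RES = [ 0x57  0xd0  0x1e  0xd0 ]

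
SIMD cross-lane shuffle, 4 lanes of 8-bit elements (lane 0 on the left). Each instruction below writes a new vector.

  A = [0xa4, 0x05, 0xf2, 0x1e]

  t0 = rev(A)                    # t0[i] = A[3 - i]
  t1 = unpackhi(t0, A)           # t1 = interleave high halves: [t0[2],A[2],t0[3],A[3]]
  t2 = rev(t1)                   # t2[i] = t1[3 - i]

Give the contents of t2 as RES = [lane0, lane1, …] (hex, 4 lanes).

  t0: 1e f2 05 a4
  t1: 05 f2 a4 1e
  t2: 1e a4 f2 05

RES = [ 0x1e  0xa4  0xf2  0x05 ]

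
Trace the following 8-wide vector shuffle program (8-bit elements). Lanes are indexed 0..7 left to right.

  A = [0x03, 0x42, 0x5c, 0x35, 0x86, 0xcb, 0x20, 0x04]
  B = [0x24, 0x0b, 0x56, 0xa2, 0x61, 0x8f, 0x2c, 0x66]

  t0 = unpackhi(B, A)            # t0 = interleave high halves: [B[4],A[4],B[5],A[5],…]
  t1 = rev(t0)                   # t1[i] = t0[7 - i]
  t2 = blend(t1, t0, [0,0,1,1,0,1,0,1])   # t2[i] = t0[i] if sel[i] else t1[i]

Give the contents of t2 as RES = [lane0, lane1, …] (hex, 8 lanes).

RES = [ 0x04  0x66  0x8f  0xcb  0xcb  0x20  0x86  0x04 ]

→ t0 |61|86|8f|cb|2c|20|66|04|
→ t1 |04|66|20|2c|cb|8f|86|61|
→ t2 |04|66|8f|cb|cb|20|86|04|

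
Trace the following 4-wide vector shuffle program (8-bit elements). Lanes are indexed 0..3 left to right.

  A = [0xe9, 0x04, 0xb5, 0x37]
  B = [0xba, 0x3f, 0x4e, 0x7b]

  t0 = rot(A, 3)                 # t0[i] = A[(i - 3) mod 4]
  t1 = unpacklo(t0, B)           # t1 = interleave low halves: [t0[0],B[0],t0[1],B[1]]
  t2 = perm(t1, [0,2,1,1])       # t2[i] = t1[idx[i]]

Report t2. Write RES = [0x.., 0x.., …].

  t0: 04 b5 37 e9
  t1: 04 ba b5 3f
  t2: 04 b5 ba ba

RES = [0x04, 0xb5, 0xba, 0xba]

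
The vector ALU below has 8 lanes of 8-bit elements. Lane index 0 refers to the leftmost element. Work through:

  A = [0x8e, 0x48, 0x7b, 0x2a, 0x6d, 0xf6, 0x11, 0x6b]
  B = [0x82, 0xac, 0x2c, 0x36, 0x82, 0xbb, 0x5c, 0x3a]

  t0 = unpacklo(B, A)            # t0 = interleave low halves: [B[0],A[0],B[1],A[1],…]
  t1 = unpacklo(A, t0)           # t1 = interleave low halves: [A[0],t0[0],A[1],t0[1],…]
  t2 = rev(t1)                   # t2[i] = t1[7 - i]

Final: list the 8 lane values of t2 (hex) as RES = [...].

→ t0 |82|8e|ac|48|2c|7b|36|2a|
→ t1 |8e|82|48|8e|7b|ac|2a|48|
→ t2 |48|2a|ac|7b|8e|48|82|8e|

RES = [ 0x48  0x2a  0xac  0x7b  0x8e  0x48  0x82  0x8e ]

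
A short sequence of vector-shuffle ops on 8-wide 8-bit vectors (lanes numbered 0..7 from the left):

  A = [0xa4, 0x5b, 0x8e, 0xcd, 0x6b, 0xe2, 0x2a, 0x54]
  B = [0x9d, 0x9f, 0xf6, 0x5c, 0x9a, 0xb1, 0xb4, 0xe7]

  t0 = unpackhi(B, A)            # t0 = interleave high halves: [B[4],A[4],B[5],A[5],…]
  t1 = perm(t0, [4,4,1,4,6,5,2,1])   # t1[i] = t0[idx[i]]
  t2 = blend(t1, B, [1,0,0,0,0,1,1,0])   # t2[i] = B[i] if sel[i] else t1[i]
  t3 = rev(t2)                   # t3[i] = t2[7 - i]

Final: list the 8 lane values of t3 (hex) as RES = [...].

RES = [ 0x6b  0xb4  0xb1  0xe7  0xb4  0x6b  0xb4  0x9d ]

t0 = [0x9a, 0x6b, 0xb1, 0xe2, 0xb4, 0x2a, 0xe7, 0x54]
t1 = [0xb4, 0xb4, 0x6b, 0xb4, 0xe7, 0x2a, 0xb1, 0x6b]
t2 = [0x9d, 0xb4, 0x6b, 0xb4, 0xe7, 0xb1, 0xb4, 0x6b]
t3 = [0x6b, 0xb4, 0xb1, 0xe7, 0xb4, 0x6b, 0xb4, 0x9d]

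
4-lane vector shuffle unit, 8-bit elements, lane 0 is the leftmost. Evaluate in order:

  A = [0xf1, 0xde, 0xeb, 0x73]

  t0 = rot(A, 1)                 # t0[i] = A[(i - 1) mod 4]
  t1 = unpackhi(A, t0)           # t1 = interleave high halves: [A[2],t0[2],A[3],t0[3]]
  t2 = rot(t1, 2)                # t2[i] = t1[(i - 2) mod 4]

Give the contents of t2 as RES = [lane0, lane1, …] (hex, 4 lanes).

t0 = [0x73, 0xf1, 0xde, 0xeb]
t1 = [0xeb, 0xde, 0x73, 0xeb]
t2 = [0x73, 0xeb, 0xeb, 0xde]

RES = [0x73, 0xeb, 0xeb, 0xde]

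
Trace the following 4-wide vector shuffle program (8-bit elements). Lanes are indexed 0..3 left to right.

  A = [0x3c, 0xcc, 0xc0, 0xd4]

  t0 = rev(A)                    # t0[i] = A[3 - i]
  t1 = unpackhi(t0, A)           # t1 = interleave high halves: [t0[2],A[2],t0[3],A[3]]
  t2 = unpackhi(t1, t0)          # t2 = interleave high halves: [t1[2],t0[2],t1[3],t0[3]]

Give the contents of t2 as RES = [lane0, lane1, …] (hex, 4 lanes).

→ t0 |d4|c0|cc|3c|
→ t1 |cc|c0|3c|d4|
→ t2 |3c|cc|d4|3c|

RES = [0x3c, 0xcc, 0xd4, 0x3c]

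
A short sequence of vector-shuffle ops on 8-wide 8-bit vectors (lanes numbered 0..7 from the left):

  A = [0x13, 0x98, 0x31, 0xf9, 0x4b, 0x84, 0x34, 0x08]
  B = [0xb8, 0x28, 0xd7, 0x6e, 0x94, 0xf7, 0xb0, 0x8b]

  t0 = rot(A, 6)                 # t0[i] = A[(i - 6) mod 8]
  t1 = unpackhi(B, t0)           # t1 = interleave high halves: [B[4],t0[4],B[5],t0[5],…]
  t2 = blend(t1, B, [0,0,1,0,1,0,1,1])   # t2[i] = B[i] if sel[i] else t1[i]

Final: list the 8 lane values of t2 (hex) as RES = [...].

RES = [ 0x94  0x34  0xd7  0x08  0x94  0x13  0xb0  0x8b ]

t0 = [0x31, 0xf9, 0x4b, 0x84, 0x34, 0x08, 0x13, 0x98]
t1 = [0x94, 0x34, 0xf7, 0x08, 0xb0, 0x13, 0x8b, 0x98]
t2 = [0x94, 0x34, 0xd7, 0x08, 0x94, 0x13, 0xb0, 0x8b]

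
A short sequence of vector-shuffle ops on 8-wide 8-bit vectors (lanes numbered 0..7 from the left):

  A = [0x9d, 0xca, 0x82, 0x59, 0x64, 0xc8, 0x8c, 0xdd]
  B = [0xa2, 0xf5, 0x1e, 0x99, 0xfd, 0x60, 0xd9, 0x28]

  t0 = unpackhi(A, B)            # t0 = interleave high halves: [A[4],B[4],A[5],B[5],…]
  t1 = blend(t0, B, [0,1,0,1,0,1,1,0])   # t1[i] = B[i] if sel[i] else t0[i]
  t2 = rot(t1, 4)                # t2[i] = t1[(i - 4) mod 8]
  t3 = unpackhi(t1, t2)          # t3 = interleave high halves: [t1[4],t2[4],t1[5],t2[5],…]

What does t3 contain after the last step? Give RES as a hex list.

RES = [ 0x8c  0x64  0x60  0xf5  0xd9  0xc8  0x28  0x99 ]

t0 = [0x64, 0xfd, 0xc8, 0x60, 0x8c, 0xd9, 0xdd, 0x28]
t1 = [0x64, 0xf5, 0xc8, 0x99, 0x8c, 0x60, 0xd9, 0x28]
t2 = [0x8c, 0x60, 0xd9, 0x28, 0x64, 0xf5, 0xc8, 0x99]
t3 = [0x8c, 0x64, 0x60, 0xf5, 0xd9, 0xc8, 0x28, 0x99]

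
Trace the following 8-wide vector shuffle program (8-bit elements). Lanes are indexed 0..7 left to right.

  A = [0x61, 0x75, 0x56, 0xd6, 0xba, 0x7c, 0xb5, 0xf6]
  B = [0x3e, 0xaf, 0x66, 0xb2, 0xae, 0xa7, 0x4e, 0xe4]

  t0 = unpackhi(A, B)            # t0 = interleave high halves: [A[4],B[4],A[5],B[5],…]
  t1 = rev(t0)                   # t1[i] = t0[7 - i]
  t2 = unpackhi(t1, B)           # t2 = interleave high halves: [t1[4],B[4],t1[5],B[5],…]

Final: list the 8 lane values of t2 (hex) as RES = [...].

  t0: ba ae 7c a7 b5 4e f6 e4
  t1: e4 f6 4e b5 a7 7c ae ba
  t2: a7 ae 7c a7 ae 4e ba e4

RES = [ 0xa7  0xae  0x7c  0xa7  0xae  0x4e  0xba  0xe4 ]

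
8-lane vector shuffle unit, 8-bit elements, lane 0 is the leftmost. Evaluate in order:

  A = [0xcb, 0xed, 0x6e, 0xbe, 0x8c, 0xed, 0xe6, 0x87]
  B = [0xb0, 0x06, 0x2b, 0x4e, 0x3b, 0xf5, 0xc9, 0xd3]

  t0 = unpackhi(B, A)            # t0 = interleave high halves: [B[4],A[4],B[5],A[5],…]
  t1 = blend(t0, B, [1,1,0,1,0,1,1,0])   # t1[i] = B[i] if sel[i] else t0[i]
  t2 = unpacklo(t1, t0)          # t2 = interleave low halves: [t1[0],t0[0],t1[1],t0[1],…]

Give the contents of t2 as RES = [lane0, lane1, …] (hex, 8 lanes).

RES = [ 0xb0  0x3b  0x06  0x8c  0xf5  0xf5  0x4e  0xed ]

  t0: 3b 8c f5 ed c9 e6 d3 87
  t1: b0 06 f5 4e c9 f5 c9 87
  t2: b0 3b 06 8c f5 f5 4e ed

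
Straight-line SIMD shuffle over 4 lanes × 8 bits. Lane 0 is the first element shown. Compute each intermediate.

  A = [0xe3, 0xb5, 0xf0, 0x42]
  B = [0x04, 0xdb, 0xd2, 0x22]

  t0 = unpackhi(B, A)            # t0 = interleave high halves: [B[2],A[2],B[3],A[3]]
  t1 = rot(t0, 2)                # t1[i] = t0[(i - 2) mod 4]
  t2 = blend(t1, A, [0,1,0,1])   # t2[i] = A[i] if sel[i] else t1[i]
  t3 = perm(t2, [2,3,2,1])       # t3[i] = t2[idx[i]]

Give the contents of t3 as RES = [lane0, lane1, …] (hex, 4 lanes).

RES = [0xd2, 0x42, 0xd2, 0xb5]

→ t0 |d2|f0|22|42|
→ t1 |22|42|d2|f0|
→ t2 |22|b5|d2|42|
→ t3 |d2|42|d2|b5|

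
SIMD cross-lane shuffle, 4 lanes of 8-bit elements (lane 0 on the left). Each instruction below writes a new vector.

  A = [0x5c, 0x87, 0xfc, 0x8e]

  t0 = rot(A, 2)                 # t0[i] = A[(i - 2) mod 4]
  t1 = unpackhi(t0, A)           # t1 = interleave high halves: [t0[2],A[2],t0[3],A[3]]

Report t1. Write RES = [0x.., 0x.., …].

RES = [0x5c, 0xfc, 0x87, 0x8e]

t0 = [0xfc, 0x8e, 0x5c, 0x87]
t1 = [0x5c, 0xfc, 0x87, 0x8e]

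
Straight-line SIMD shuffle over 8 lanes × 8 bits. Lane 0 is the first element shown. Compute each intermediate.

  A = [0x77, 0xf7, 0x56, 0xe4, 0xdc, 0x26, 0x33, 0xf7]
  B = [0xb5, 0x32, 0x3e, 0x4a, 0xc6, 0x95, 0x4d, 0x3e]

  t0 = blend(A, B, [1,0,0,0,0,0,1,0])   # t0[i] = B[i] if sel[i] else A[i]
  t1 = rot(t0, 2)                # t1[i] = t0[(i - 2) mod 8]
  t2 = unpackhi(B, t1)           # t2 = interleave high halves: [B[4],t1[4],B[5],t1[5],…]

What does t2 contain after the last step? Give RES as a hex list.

t0 = [0xb5, 0xf7, 0x56, 0xe4, 0xdc, 0x26, 0x4d, 0xf7]
t1 = [0x4d, 0xf7, 0xb5, 0xf7, 0x56, 0xe4, 0xdc, 0x26]
t2 = [0xc6, 0x56, 0x95, 0xe4, 0x4d, 0xdc, 0x3e, 0x26]

RES = [0xc6, 0x56, 0x95, 0xe4, 0x4d, 0xdc, 0x3e, 0x26]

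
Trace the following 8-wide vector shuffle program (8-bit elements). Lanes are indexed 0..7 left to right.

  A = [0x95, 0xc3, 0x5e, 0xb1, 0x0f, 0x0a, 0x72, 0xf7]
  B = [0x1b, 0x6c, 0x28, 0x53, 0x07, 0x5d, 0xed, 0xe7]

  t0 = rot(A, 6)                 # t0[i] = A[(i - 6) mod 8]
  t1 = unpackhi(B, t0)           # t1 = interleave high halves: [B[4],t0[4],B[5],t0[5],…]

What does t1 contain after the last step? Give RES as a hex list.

RES = [ 0x07  0x72  0x5d  0xf7  0xed  0x95  0xe7  0xc3 ]

t0 = [0x5e, 0xb1, 0x0f, 0x0a, 0x72, 0xf7, 0x95, 0xc3]
t1 = [0x07, 0x72, 0x5d, 0xf7, 0xed, 0x95, 0xe7, 0xc3]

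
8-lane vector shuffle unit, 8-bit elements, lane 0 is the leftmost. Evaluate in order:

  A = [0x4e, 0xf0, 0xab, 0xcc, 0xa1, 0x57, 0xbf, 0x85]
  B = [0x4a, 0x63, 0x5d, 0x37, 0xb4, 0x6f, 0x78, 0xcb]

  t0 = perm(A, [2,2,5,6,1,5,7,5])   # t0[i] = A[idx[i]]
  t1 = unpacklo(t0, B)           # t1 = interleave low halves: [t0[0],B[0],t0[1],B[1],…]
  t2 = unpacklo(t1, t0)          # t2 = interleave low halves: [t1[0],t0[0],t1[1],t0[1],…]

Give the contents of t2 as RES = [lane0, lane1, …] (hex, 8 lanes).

→ t0 |ab|ab|57|bf|f0|57|85|57|
→ t1 |ab|4a|ab|63|57|5d|bf|37|
→ t2 |ab|ab|4a|ab|ab|57|63|bf|

RES = [0xab, 0xab, 0x4a, 0xab, 0xab, 0x57, 0x63, 0xbf]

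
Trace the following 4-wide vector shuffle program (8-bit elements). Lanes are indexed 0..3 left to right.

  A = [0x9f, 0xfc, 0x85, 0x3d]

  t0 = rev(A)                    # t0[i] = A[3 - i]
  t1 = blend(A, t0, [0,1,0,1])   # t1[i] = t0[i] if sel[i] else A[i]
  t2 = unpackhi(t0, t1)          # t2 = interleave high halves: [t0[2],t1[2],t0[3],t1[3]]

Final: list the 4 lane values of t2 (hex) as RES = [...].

→ t0 |3d|85|fc|9f|
→ t1 |9f|85|85|9f|
→ t2 |fc|85|9f|9f|

RES = [ 0xfc  0x85  0x9f  0x9f ]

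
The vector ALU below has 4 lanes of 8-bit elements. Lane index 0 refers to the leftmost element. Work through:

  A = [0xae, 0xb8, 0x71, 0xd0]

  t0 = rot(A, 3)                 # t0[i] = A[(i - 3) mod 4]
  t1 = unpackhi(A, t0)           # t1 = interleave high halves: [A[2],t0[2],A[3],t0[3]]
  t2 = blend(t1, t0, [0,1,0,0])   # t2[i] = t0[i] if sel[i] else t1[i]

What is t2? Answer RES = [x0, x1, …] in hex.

t0 = [0xb8, 0x71, 0xd0, 0xae]
t1 = [0x71, 0xd0, 0xd0, 0xae]
t2 = [0x71, 0x71, 0xd0, 0xae]

RES = [0x71, 0x71, 0xd0, 0xae]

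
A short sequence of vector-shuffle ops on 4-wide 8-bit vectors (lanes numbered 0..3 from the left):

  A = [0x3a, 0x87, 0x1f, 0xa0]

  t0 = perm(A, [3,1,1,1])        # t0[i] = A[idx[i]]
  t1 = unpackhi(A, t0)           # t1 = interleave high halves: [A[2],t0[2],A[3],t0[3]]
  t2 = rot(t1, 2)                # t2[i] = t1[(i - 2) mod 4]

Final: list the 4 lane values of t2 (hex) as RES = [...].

t0 = [0xa0, 0x87, 0x87, 0x87]
t1 = [0x1f, 0x87, 0xa0, 0x87]
t2 = [0xa0, 0x87, 0x1f, 0x87]

RES = [0xa0, 0x87, 0x1f, 0x87]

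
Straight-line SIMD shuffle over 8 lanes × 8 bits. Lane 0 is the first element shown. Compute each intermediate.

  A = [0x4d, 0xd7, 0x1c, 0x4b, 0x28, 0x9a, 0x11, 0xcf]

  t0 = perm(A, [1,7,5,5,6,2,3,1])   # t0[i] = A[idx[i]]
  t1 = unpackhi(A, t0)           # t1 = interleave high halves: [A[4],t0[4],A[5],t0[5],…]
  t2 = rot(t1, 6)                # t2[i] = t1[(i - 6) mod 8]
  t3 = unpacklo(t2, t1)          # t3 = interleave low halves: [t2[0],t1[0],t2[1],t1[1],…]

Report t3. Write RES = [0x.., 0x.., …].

  t0: d7 cf 9a 9a 11 1c 4b d7
  t1: 28 11 9a 1c 11 4b cf d7
  t2: 9a 1c 11 4b cf d7 28 11
  t3: 9a 28 1c 11 11 9a 4b 1c

RES = [0x9a, 0x28, 0x1c, 0x11, 0x11, 0x9a, 0x4b, 0x1c]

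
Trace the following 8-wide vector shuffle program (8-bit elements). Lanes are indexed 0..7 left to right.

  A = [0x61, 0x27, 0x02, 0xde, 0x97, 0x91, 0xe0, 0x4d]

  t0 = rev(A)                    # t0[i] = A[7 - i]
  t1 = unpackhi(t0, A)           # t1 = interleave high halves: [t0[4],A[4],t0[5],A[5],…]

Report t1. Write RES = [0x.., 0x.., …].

RES = [0xde, 0x97, 0x02, 0x91, 0x27, 0xe0, 0x61, 0x4d]

  t0: 4d e0 91 97 de 02 27 61
  t1: de 97 02 91 27 e0 61 4d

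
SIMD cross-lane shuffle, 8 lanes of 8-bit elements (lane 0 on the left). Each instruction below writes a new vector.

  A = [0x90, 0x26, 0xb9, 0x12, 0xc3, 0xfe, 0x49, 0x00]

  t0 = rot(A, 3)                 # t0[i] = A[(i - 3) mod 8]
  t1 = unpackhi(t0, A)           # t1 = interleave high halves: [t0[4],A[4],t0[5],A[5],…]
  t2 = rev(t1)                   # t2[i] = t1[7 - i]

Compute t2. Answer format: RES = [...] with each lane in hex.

t0 = [0xfe, 0x49, 0x00, 0x90, 0x26, 0xb9, 0x12, 0xc3]
t1 = [0x26, 0xc3, 0xb9, 0xfe, 0x12, 0x49, 0xc3, 0x00]
t2 = [0x00, 0xc3, 0x49, 0x12, 0xfe, 0xb9, 0xc3, 0x26]

RES = [ 0x00  0xc3  0x49  0x12  0xfe  0xb9  0xc3  0x26 ]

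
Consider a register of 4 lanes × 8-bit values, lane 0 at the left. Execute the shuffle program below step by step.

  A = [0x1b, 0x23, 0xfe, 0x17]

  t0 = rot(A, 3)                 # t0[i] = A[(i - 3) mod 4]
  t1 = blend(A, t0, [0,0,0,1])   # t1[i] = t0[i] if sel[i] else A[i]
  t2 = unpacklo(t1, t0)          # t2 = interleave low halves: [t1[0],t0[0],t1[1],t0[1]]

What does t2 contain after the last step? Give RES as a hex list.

  t0: 23 fe 17 1b
  t1: 1b 23 fe 1b
  t2: 1b 23 23 fe

RES = [0x1b, 0x23, 0x23, 0xfe]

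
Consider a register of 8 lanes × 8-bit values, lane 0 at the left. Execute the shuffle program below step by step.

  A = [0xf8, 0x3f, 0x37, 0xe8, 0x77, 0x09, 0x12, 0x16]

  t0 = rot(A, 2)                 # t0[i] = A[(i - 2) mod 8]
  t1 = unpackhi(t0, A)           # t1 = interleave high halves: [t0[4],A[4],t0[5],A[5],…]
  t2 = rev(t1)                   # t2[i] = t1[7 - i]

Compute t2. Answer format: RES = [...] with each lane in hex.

RES = [0x16, 0x09, 0x12, 0x77, 0x09, 0xe8, 0x77, 0x37]

  t0: 12 16 f8 3f 37 e8 77 09
  t1: 37 77 e8 09 77 12 09 16
  t2: 16 09 12 77 09 e8 77 37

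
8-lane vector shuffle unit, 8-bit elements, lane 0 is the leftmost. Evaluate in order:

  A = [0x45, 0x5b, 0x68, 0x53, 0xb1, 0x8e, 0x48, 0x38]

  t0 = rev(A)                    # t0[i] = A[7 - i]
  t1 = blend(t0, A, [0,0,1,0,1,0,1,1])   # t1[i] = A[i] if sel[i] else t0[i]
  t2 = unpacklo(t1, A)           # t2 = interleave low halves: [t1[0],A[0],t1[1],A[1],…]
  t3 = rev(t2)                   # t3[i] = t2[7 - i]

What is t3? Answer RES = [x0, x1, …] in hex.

RES = [0x53, 0xb1, 0x68, 0x68, 0x5b, 0x48, 0x45, 0x38]

  t0: 38 48 8e b1 53 68 5b 45
  t1: 38 48 68 b1 b1 68 48 38
  t2: 38 45 48 5b 68 68 b1 53
  t3: 53 b1 68 68 5b 48 45 38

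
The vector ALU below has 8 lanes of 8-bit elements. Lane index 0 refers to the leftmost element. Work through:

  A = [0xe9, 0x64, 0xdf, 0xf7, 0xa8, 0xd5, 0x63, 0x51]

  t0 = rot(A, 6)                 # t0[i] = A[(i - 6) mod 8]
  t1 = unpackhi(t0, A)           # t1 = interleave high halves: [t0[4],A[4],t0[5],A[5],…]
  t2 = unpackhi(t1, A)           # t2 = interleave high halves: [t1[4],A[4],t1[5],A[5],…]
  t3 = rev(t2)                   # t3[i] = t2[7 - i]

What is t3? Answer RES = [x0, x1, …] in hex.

  t0: df f7 a8 d5 63 51 e9 64
  t1: 63 a8 51 d5 e9 63 64 51
  t2: e9 a8 63 d5 64 63 51 51
  t3: 51 51 63 64 d5 63 a8 e9

RES = [0x51, 0x51, 0x63, 0x64, 0xd5, 0x63, 0xa8, 0xe9]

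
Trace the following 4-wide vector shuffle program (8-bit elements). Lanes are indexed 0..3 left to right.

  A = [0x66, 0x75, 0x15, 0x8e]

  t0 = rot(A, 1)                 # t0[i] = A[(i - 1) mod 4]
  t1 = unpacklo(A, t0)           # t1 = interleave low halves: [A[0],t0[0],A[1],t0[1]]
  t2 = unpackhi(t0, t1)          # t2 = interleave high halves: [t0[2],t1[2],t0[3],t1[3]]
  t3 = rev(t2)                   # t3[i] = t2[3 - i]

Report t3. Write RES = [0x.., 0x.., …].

RES = [0x66, 0x15, 0x75, 0x75]

t0 = [0x8e, 0x66, 0x75, 0x15]
t1 = [0x66, 0x8e, 0x75, 0x66]
t2 = [0x75, 0x75, 0x15, 0x66]
t3 = [0x66, 0x15, 0x75, 0x75]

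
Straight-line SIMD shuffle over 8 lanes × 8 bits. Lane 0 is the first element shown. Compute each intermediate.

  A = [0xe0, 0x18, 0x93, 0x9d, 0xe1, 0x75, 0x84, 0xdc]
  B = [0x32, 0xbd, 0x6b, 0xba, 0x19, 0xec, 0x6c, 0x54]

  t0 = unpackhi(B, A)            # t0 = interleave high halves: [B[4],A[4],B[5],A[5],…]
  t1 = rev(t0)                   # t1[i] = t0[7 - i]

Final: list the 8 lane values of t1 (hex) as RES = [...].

  t0: 19 e1 ec 75 6c 84 54 dc
  t1: dc 54 84 6c 75 ec e1 19

RES = [ 0xdc  0x54  0x84  0x6c  0x75  0xec  0xe1  0x19 ]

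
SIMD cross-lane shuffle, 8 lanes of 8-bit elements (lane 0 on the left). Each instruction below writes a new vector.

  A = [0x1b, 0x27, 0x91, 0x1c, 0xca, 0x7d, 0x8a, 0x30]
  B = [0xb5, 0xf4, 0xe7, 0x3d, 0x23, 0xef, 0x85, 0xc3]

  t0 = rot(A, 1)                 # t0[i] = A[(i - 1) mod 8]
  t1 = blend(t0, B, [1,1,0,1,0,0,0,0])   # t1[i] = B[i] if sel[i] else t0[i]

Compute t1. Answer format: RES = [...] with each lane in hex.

t0 = [0x30, 0x1b, 0x27, 0x91, 0x1c, 0xca, 0x7d, 0x8a]
t1 = [0xb5, 0xf4, 0x27, 0x3d, 0x1c, 0xca, 0x7d, 0x8a]

RES = [0xb5, 0xf4, 0x27, 0x3d, 0x1c, 0xca, 0x7d, 0x8a]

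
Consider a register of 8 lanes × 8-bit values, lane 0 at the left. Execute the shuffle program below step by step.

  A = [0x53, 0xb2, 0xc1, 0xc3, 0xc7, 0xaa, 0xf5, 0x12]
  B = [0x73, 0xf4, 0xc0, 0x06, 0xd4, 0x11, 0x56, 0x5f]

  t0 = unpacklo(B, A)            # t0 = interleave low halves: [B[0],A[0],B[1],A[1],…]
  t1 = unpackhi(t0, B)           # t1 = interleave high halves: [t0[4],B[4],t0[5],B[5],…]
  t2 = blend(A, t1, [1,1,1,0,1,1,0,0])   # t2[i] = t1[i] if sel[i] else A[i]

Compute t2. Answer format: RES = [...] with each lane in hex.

RES = [0xc0, 0xd4, 0xc1, 0xc3, 0x06, 0x56, 0xf5, 0x12]

→ t0 |73|53|f4|b2|c0|c1|06|c3|
→ t1 |c0|d4|c1|11|06|56|c3|5f|
→ t2 |c0|d4|c1|c3|06|56|f5|12|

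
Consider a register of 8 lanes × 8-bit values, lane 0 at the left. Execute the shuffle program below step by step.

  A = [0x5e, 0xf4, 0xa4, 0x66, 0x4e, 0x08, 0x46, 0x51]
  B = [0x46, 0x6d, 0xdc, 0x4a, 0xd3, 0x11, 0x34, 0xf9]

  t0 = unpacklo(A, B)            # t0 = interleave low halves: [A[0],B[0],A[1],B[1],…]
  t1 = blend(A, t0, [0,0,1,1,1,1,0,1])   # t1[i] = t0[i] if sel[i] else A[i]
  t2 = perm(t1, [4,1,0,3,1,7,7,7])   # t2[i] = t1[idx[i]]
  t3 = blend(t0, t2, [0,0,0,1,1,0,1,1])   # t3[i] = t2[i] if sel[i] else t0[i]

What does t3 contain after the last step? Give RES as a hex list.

t0 = [0x5e, 0x46, 0xf4, 0x6d, 0xa4, 0xdc, 0x66, 0x4a]
t1 = [0x5e, 0xf4, 0xf4, 0x6d, 0xa4, 0xdc, 0x46, 0x4a]
t2 = [0xa4, 0xf4, 0x5e, 0x6d, 0xf4, 0x4a, 0x4a, 0x4a]
t3 = [0x5e, 0x46, 0xf4, 0x6d, 0xf4, 0xdc, 0x4a, 0x4a]

RES = [0x5e, 0x46, 0xf4, 0x6d, 0xf4, 0xdc, 0x4a, 0x4a]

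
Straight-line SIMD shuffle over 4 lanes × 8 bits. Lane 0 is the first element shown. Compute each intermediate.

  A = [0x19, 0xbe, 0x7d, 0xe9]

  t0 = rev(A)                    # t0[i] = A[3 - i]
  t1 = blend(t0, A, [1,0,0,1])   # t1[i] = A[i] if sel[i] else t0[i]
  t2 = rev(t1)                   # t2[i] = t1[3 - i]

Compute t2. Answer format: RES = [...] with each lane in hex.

RES = [ 0xe9  0xbe  0x7d  0x19 ]

  t0: e9 7d be 19
  t1: 19 7d be e9
  t2: e9 be 7d 19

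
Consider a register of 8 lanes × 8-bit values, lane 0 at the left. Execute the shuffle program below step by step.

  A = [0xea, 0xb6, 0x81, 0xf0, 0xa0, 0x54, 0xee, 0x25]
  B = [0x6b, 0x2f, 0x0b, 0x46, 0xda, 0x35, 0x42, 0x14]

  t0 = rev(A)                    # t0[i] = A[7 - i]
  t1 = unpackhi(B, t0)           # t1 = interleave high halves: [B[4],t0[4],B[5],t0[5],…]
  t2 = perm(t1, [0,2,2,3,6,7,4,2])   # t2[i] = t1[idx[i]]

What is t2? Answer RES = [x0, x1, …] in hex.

RES = [0xda, 0x35, 0x35, 0x81, 0x14, 0xea, 0x42, 0x35]

  t0: 25 ee 54 a0 f0 81 b6 ea
  t1: da f0 35 81 42 b6 14 ea
  t2: da 35 35 81 14 ea 42 35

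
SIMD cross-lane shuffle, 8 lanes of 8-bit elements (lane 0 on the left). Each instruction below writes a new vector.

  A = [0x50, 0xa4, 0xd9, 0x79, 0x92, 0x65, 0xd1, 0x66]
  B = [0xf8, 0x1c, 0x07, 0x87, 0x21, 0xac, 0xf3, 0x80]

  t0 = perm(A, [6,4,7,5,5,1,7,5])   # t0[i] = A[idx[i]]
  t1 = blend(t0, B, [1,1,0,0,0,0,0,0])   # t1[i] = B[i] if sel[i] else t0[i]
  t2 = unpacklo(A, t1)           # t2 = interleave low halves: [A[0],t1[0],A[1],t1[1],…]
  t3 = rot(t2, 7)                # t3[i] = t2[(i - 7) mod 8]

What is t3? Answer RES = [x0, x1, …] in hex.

RES = [0xf8, 0xa4, 0x1c, 0xd9, 0x66, 0x79, 0x65, 0x50]

  t0: d1 92 66 65 65 a4 66 65
  t1: f8 1c 66 65 65 a4 66 65
  t2: 50 f8 a4 1c d9 66 79 65
  t3: f8 a4 1c d9 66 79 65 50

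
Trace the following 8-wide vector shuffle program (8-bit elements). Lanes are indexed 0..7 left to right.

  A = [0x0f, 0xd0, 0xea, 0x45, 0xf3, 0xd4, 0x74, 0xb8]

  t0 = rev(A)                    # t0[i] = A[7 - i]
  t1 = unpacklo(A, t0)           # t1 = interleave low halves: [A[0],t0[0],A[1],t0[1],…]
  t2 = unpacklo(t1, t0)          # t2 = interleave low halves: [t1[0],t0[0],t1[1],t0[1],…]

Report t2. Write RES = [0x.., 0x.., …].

  t0: b8 74 d4 f3 45 ea d0 0f
  t1: 0f b8 d0 74 ea d4 45 f3
  t2: 0f b8 b8 74 d0 d4 74 f3

RES = [0x0f, 0xb8, 0xb8, 0x74, 0xd0, 0xd4, 0x74, 0xf3]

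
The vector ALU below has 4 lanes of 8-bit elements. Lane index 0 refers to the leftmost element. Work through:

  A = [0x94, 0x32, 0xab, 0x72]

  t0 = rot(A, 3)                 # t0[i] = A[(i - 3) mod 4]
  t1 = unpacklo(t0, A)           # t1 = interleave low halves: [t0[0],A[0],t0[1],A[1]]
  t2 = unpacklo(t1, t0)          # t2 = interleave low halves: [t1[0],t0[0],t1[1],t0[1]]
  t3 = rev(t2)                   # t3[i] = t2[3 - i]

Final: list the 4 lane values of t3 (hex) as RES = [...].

t0 = [0x32, 0xab, 0x72, 0x94]
t1 = [0x32, 0x94, 0xab, 0x32]
t2 = [0x32, 0x32, 0x94, 0xab]
t3 = [0xab, 0x94, 0x32, 0x32]

RES = [0xab, 0x94, 0x32, 0x32]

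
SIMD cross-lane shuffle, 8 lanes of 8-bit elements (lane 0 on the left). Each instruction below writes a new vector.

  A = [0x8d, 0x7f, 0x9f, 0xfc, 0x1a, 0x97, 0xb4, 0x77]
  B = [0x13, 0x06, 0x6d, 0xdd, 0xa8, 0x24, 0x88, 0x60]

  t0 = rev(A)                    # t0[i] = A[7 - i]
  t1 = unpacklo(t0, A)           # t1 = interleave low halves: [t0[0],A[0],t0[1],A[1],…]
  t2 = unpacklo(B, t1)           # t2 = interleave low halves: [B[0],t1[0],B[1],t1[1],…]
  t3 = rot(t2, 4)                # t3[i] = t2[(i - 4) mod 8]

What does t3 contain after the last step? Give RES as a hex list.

RES = [0x6d, 0xb4, 0xdd, 0x7f, 0x13, 0x77, 0x06, 0x8d]

→ t0 |77|b4|97|1a|fc|9f|7f|8d|
→ t1 |77|8d|b4|7f|97|9f|1a|fc|
→ t2 |13|77|06|8d|6d|b4|dd|7f|
→ t3 |6d|b4|dd|7f|13|77|06|8d|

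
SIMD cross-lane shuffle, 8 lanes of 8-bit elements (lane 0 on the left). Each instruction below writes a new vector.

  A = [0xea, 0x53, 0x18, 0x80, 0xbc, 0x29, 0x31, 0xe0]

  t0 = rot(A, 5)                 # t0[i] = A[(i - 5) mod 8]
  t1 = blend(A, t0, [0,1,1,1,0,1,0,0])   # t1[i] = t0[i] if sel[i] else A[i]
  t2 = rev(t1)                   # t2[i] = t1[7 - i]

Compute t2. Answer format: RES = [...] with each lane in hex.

  t0: 80 bc 29 31 e0 ea 53 18
  t1: ea bc 29 31 bc ea 31 e0
  t2: e0 31 ea bc 31 29 bc ea

RES = [ 0xe0  0x31  0xea  0xbc  0x31  0x29  0xbc  0xea ]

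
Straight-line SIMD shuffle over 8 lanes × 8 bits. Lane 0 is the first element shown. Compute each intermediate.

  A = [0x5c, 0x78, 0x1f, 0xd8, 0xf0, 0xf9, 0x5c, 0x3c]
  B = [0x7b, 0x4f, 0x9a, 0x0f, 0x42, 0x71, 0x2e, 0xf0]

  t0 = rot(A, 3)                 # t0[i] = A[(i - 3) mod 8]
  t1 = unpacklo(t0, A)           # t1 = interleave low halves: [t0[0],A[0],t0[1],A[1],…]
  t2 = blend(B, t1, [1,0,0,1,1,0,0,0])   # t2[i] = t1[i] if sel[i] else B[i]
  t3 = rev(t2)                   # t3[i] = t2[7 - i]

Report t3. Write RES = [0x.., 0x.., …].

  t0: f9 5c 3c 5c 78 1f d8 f0
  t1: f9 5c 5c 78 3c 1f 5c d8
  t2: f9 4f 9a 78 3c 71 2e f0
  t3: f0 2e 71 3c 78 9a 4f f9

RES = [0xf0, 0x2e, 0x71, 0x3c, 0x78, 0x9a, 0x4f, 0xf9]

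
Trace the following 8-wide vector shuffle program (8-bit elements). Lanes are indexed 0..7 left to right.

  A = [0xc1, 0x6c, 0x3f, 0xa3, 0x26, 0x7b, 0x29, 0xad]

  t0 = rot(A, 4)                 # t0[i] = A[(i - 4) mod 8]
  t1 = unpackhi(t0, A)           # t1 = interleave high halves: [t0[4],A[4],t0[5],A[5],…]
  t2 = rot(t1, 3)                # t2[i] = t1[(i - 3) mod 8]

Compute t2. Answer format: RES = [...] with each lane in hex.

  t0: 26 7b 29 ad c1 6c 3f a3
  t1: c1 26 6c 7b 3f 29 a3 ad
  t2: 29 a3 ad c1 26 6c 7b 3f

RES = [0x29, 0xa3, 0xad, 0xc1, 0x26, 0x6c, 0x7b, 0x3f]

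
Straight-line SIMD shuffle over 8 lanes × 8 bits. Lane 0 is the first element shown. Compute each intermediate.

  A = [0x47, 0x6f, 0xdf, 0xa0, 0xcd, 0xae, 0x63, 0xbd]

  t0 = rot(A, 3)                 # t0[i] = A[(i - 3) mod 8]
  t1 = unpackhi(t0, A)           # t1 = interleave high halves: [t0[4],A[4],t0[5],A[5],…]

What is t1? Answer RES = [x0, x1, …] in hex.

RES = [ 0x6f  0xcd  0xdf  0xae  0xa0  0x63  0xcd  0xbd ]

→ t0 |ae|63|bd|47|6f|df|a0|cd|
→ t1 |6f|cd|df|ae|a0|63|cd|bd|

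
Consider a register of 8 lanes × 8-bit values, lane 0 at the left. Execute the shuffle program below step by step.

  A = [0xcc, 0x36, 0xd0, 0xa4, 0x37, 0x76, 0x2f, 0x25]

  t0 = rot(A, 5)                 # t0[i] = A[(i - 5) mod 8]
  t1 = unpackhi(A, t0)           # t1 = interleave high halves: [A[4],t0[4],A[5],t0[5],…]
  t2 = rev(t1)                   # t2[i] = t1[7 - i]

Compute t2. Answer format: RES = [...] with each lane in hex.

RES = [ 0xd0  0x25  0x36  0x2f  0xcc  0x76  0x25  0x37 ]

→ t0 |a4|37|76|2f|25|cc|36|d0|
→ t1 |37|25|76|cc|2f|36|25|d0|
→ t2 |d0|25|36|2f|cc|76|25|37|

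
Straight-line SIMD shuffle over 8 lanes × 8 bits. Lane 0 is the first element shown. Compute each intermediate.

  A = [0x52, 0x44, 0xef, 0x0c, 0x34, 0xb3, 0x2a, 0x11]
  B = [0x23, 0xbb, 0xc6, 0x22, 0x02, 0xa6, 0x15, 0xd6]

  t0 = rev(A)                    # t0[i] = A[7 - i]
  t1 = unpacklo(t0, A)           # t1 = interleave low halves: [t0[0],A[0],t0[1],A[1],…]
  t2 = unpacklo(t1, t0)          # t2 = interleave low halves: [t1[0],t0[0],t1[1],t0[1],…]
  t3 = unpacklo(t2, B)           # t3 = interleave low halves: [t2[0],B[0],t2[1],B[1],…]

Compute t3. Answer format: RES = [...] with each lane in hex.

  t0: 11 2a b3 34 0c ef 44 52
  t1: 11 52 2a 44 b3 ef 34 0c
  t2: 11 11 52 2a 2a b3 44 34
  t3: 11 23 11 bb 52 c6 2a 22

RES = [ 0x11  0x23  0x11  0xbb  0x52  0xc6  0x2a  0x22 ]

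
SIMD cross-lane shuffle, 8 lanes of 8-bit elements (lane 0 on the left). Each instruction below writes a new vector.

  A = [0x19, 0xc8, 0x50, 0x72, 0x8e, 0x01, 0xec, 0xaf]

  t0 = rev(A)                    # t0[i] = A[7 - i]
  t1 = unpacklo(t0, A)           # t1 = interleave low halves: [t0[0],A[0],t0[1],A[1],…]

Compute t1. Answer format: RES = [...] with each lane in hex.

RES = [ 0xaf  0x19  0xec  0xc8  0x01  0x50  0x8e  0x72 ]

  t0: af ec 01 8e 72 50 c8 19
  t1: af 19 ec c8 01 50 8e 72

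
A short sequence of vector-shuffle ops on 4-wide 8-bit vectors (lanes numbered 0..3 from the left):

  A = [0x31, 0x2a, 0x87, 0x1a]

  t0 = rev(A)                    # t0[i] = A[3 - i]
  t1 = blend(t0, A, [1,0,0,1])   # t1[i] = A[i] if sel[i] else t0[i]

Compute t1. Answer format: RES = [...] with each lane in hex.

RES = [0x31, 0x87, 0x2a, 0x1a]

→ t0 |1a|87|2a|31|
→ t1 |31|87|2a|1a|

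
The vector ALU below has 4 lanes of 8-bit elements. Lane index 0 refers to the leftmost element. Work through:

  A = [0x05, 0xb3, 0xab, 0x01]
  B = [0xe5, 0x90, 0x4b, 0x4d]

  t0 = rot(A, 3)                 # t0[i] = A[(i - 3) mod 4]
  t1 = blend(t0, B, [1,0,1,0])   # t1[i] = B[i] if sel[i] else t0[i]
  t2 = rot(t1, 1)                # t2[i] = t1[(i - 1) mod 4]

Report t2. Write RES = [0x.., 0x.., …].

RES = [0x05, 0xe5, 0xab, 0x4b]

→ t0 |b3|ab|01|05|
→ t1 |e5|ab|4b|05|
→ t2 |05|e5|ab|4b|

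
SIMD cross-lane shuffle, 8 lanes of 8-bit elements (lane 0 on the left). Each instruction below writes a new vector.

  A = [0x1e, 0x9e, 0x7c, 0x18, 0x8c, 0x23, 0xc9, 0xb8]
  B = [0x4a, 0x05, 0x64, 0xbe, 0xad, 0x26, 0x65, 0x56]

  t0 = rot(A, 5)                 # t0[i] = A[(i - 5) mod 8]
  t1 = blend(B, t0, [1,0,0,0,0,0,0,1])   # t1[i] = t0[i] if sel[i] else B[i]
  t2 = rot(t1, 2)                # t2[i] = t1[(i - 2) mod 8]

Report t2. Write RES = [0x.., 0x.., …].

t0 = [0x18, 0x8c, 0x23, 0xc9, 0xb8, 0x1e, 0x9e, 0x7c]
t1 = [0x18, 0x05, 0x64, 0xbe, 0xad, 0x26, 0x65, 0x7c]
t2 = [0x65, 0x7c, 0x18, 0x05, 0x64, 0xbe, 0xad, 0x26]

RES = [0x65, 0x7c, 0x18, 0x05, 0x64, 0xbe, 0xad, 0x26]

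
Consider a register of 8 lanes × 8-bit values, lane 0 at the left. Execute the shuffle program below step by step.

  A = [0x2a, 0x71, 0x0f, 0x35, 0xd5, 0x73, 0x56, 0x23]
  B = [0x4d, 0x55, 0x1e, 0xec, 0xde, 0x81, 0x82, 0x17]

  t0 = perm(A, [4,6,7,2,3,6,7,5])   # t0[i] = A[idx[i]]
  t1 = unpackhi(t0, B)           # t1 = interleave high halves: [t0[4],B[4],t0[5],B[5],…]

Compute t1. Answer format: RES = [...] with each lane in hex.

  t0: d5 56 23 0f 35 56 23 73
  t1: 35 de 56 81 23 82 73 17

RES = [0x35, 0xde, 0x56, 0x81, 0x23, 0x82, 0x73, 0x17]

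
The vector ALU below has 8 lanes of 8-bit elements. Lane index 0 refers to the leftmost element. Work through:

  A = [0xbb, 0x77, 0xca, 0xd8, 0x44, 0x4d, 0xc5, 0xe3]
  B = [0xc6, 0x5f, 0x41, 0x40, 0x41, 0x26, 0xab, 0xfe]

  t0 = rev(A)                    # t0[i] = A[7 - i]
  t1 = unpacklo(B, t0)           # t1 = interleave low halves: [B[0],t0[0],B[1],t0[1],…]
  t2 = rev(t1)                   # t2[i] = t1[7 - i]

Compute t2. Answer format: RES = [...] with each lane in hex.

  t0: e3 c5 4d 44 d8 ca 77 bb
  t1: c6 e3 5f c5 41 4d 40 44
  t2: 44 40 4d 41 c5 5f e3 c6

RES = [0x44, 0x40, 0x4d, 0x41, 0xc5, 0x5f, 0xe3, 0xc6]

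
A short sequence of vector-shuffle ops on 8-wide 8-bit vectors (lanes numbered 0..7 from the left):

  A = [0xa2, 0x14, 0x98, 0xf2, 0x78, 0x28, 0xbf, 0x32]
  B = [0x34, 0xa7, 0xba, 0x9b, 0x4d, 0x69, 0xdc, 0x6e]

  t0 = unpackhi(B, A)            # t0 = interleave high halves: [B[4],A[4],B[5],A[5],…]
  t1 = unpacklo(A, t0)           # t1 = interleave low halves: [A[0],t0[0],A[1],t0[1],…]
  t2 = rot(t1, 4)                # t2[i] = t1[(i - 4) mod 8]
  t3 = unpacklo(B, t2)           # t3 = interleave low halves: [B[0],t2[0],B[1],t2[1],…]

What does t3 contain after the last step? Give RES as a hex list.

t0 = [0x4d, 0x78, 0x69, 0x28, 0xdc, 0xbf, 0x6e, 0x32]
t1 = [0xa2, 0x4d, 0x14, 0x78, 0x98, 0x69, 0xf2, 0x28]
t2 = [0x98, 0x69, 0xf2, 0x28, 0xa2, 0x4d, 0x14, 0x78]
t3 = [0x34, 0x98, 0xa7, 0x69, 0xba, 0xf2, 0x9b, 0x28]

RES = [ 0x34  0x98  0xa7  0x69  0xba  0xf2  0x9b  0x28 ]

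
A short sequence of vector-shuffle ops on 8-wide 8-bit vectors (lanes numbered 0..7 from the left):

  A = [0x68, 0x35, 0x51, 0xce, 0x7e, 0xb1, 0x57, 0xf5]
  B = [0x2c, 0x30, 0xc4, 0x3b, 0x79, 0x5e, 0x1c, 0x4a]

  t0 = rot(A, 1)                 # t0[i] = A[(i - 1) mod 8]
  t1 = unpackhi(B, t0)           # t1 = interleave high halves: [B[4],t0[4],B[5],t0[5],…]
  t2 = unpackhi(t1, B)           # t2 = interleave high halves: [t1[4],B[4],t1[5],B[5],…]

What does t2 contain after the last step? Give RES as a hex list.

RES = [0x1c, 0x79, 0xb1, 0x5e, 0x4a, 0x1c, 0x57, 0x4a]

t0 = [0xf5, 0x68, 0x35, 0x51, 0xce, 0x7e, 0xb1, 0x57]
t1 = [0x79, 0xce, 0x5e, 0x7e, 0x1c, 0xb1, 0x4a, 0x57]
t2 = [0x1c, 0x79, 0xb1, 0x5e, 0x4a, 0x1c, 0x57, 0x4a]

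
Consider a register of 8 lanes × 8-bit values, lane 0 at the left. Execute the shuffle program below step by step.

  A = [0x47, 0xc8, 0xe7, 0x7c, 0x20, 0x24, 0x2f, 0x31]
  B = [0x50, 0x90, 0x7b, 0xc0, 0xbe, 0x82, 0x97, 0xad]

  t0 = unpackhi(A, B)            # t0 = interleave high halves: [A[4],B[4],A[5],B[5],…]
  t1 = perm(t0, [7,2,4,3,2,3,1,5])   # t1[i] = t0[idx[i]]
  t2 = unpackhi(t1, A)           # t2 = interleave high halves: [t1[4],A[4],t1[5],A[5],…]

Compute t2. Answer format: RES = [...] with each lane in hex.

RES = [ 0x24  0x20  0x82  0x24  0xbe  0x2f  0x97  0x31 ]

→ t0 |20|be|24|82|2f|97|31|ad|
→ t1 |ad|24|2f|82|24|82|be|97|
→ t2 |24|20|82|24|be|2f|97|31|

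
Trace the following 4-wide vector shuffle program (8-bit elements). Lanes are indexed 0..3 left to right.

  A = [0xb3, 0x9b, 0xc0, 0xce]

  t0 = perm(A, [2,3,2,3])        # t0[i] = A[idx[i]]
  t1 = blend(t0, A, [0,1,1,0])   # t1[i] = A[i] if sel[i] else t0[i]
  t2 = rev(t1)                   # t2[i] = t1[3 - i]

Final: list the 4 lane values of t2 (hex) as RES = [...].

RES = [0xce, 0xc0, 0x9b, 0xc0]

  t0: c0 ce c0 ce
  t1: c0 9b c0 ce
  t2: ce c0 9b c0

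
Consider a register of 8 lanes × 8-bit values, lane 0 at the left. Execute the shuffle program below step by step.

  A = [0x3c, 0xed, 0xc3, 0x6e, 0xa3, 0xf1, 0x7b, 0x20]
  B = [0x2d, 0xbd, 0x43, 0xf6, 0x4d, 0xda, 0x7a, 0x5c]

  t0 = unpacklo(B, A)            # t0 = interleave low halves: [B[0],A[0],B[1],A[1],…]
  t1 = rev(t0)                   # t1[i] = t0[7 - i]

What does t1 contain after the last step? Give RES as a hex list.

→ t0 |2d|3c|bd|ed|43|c3|f6|6e|
→ t1 |6e|f6|c3|43|ed|bd|3c|2d|

RES = [0x6e, 0xf6, 0xc3, 0x43, 0xed, 0xbd, 0x3c, 0x2d]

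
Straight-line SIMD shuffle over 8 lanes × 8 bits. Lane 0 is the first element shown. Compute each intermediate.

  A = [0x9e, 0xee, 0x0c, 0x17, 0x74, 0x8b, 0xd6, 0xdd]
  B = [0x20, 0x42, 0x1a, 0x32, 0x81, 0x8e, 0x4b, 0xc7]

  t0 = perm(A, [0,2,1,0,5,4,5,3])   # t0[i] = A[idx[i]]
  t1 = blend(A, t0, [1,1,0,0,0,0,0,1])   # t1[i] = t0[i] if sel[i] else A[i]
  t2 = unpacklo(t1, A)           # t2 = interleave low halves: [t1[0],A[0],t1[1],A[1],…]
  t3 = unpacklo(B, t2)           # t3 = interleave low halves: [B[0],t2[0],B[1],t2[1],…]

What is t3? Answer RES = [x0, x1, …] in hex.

RES = [0x20, 0x9e, 0x42, 0x9e, 0x1a, 0x0c, 0x32, 0xee]

→ t0 |9e|0c|ee|9e|8b|74|8b|17|
→ t1 |9e|0c|0c|17|74|8b|d6|17|
→ t2 |9e|9e|0c|ee|0c|0c|17|17|
→ t3 |20|9e|42|9e|1a|0c|32|ee|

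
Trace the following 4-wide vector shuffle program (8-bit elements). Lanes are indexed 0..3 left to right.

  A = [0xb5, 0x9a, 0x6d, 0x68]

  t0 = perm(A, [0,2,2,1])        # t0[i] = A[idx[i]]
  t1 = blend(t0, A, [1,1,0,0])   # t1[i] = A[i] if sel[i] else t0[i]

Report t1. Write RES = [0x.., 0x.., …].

t0 = [0xb5, 0x6d, 0x6d, 0x9a]
t1 = [0xb5, 0x9a, 0x6d, 0x9a]

RES = [ 0xb5  0x9a  0x6d  0x9a ]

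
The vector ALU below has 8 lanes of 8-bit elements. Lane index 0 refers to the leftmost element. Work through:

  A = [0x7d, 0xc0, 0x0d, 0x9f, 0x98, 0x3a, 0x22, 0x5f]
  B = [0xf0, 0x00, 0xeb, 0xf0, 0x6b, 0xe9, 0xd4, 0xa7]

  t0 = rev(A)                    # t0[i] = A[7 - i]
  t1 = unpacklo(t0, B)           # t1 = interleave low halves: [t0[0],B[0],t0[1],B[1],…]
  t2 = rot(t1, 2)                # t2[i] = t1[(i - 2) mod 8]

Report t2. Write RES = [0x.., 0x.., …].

  t0: 5f 22 3a 98 9f 0d c0 7d
  t1: 5f f0 22 00 3a eb 98 f0
  t2: 98 f0 5f f0 22 00 3a eb

RES = [ 0x98  0xf0  0x5f  0xf0  0x22  0x00  0x3a  0xeb ]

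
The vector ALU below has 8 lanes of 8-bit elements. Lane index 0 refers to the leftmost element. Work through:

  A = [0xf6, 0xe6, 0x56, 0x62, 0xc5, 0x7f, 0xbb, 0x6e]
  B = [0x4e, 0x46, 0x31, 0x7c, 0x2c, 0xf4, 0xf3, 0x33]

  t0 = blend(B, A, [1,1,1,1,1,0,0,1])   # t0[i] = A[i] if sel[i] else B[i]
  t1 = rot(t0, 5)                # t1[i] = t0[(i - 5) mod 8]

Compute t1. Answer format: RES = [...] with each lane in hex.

RES = [0x62, 0xc5, 0xf4, 0xf3, 0x6e, 0xf6, 0xe6, 0x56]

→ t0 |f6|e6|56|62|c5|f4|f3|6e|
→ t1 |62|c5|f4|f3|6e|f6|e6|56|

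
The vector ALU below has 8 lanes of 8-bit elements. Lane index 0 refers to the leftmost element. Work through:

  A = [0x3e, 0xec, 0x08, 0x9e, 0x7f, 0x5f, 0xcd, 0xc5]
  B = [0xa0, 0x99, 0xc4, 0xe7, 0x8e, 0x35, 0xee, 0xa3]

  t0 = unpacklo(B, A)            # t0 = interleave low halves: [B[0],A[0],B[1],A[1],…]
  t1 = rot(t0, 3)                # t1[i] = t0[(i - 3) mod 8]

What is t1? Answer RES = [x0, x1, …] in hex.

→ t0 |a0|3e|99|ec|c4|08|e7|9e|
→ t1 |08|e7|9e|a0|3e|99|ec|c4|

RES = [ 0x08  0xe7  0x9e  0xa0  0x3e  0x99  0xec  0xc4 ]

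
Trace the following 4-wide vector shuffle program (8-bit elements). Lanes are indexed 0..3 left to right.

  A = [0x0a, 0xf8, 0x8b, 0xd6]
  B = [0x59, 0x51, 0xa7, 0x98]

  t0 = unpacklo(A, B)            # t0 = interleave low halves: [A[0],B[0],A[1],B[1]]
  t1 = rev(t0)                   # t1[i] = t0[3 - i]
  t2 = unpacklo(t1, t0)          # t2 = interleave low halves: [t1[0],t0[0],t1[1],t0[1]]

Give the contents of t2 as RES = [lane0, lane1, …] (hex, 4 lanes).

→ t0 |0a|59|f8|51|
→ t1 |51|f8|59|0a|
→ t2 |51|0a|f8|59|

RES = [0x51, 0x0a, 0xf8, 0x59]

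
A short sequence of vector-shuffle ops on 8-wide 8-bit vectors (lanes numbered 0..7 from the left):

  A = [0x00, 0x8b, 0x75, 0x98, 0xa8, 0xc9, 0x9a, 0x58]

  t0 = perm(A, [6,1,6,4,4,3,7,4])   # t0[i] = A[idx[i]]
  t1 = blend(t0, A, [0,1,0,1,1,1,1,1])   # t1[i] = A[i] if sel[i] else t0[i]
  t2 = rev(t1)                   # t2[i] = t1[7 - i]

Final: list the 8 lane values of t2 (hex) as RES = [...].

→ t0 |9a|8b|9a|a8|a8|98|58|a8|
→ t1 |9a|8b|9a|98|a8|c9|9a|58|
→ t2 |58|9a|c9|a8|98|9a|8b|9a|

RES = [ 0x58  0x9a  0xc9  0xa8  0x98  0x9a  0x8b  0x9a ]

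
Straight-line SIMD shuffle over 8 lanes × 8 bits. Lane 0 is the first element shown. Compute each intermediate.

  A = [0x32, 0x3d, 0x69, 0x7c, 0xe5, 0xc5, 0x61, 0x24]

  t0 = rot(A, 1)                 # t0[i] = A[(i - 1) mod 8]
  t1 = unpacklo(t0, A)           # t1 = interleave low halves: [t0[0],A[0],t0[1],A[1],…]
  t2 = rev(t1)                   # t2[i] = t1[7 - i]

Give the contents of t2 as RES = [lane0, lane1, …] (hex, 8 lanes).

→ t0 |24|32|3d|69|7c|e5|c5|61|
→ t1 |24|32|32|3d|3d|69|69|7c|
→ t2 |7c|69|69|3d|3d|32|32|24|

RES = [ 0x7c  0x69  0x69  0x3d  0x3d  0x32  0x32  0x24 ]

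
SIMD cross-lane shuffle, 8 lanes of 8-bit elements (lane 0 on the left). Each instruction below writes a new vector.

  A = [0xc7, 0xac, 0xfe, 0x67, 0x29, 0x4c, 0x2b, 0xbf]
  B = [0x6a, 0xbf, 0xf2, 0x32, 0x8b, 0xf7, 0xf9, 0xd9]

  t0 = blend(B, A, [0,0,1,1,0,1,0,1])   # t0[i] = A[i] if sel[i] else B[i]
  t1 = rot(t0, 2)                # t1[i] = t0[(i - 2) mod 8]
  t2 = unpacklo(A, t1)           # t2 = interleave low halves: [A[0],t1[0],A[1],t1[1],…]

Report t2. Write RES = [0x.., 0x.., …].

→ t0 |6a|bf|fe|67|8b|4c|f9|bf|
→ t1 |f9|bf|6a|bf|fe|67|8b|4c|
→ t2 |c7|f9|ac|bf|fe|6a|67|bf|

RES = [0xc7, 0xf9, 0xac, 0xbf, 0xfe, 0x6a, 0x67, 0xbf]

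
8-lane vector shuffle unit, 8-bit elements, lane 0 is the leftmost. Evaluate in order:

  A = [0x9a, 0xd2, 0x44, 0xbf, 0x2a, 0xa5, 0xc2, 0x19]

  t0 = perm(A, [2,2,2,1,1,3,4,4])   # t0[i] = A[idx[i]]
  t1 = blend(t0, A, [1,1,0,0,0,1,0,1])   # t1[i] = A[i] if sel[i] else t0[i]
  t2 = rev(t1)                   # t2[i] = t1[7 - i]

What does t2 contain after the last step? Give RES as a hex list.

  t0: 44 44 44 d2 d2 bf 2a 2a
  t1: 9a d2 44 d2 d2 a5 2a 19
  t2: 19 2a a5 d2 d2 44 d2 9a

RES = [ 0x19  0x2a  0xa5  0xd2  0xd2  0x44  0xd2  0x9a ]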